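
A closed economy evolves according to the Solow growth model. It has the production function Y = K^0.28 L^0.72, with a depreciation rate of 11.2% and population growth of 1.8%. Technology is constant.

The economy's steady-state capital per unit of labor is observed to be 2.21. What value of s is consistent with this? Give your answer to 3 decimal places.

In steady state, investment equals break-even investment: s·k^α = (n + δ)·k.
So s / (n + δ) = (k*)^(1−α) = 2.21^0.72 = 1.7700.
Therefore s = 1.7700 × (n + δ) = 1.7700 × 0.130 = 0.2301.

s ≈ 0.230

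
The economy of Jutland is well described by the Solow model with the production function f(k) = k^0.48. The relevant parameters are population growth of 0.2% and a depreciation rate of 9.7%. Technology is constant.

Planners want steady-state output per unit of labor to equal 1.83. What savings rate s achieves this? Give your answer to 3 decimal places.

s ≈ 0.191

In steady state, investment equals break-even investment: s·k^α = (n + δ)·k.
Since y* = [s/(n + δ)]^(α/(1−α)), we have s/(n + δ) = (y*)^((1−α)/α) = 1.83^1.0833 = 1.9245.
Therefore s = 1.9245 × (n + δ) = 1.9245 × 0.099 = 0.1905.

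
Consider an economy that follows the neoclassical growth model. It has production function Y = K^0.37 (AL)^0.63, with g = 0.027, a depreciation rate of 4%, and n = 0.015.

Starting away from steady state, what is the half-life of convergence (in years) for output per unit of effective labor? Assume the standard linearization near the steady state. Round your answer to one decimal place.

t_½ ≈ 13.4 years

Near the steady state the convergence rate is λ = (1 − α)(n + g + δ).
λ = (1 − 0.37) × 0.082 = 0.63 × 0.082 = 0.05166
Half-life = ln 2 / λ = 0.6931 / 0.05166 ≈ 13.42 years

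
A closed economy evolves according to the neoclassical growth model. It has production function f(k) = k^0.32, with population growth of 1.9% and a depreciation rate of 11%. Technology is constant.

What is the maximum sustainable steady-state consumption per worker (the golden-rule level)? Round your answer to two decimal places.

At the golden rule, f'(k) = n + δ, so α·k^(α−1) = n + δ and k_gold = (α/(n + δ))^(1/(1−α)).
k_gold = (0.32/0.129)^(1/0.68) = 2.4806^1.4706 ≈ 3.8040
c_gold = f(k_gold) − (n + δ)·k_gold = 1.5335 − 0.129×3.8040 ≈ 1.0428

c_gold ≈ 1.04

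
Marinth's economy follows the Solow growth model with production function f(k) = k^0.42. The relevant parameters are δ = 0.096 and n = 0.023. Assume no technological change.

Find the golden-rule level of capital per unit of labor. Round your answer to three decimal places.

k_gold ≈ 8.797

The golden rule sets f'(k) = n + δ, i.e. α·k^(α−1) = n + δ.
So k^(1−α) = α / (n + δ) = 0.42 / 0.119 = 3.5294.
k_gold = 3.5294^(1/0.58) ≈ 8.7965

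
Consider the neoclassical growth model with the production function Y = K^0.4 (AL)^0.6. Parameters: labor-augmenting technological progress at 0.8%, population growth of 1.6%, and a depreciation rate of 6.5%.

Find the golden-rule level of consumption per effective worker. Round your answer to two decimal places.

At the golden rule, f'(k) = n + g + δ, so α·k^(α−1) = n + g + δ and k_gold = (α/(n + g + δ))^(1/(1−α)).
k_gold = (0.4/0.089)^(1/0.6) = 4.4944^1.6667 ≈ 12.2407
c_gold = f(k_gold) − (n + g + δ)·k_gold = 2.7235 − 0.089×12.2407 ≈ 1.6341

c_gold ≈ 1.63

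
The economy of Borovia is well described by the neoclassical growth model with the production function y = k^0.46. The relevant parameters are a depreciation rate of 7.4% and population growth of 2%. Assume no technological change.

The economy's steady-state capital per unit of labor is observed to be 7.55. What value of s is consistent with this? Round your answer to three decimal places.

Steady state requires s·f(k) = (n + δ)·k, i.e. s·k^α = (n + δ)·k.
So s / (n + δ) = (k*)^(1−α) = 7.55^0.54 = 2.9791.
Therefore s = 2.9791 × (n + δ) = 2.9791 × 0.094 = 0.2800.

s ≈ 0.280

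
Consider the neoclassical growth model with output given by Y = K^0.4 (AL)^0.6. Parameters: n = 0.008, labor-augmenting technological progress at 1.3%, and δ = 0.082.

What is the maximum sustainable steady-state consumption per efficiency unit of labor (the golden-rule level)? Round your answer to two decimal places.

c_gold ≈ 1.48

At the golden rule, f'(k) = n + g + δ, so α·k^(α−1) = n + g + δ and k_gold = (α/(n + g + δ))^(1/(1−α)).
k_gold = (0.4/0.103)^(1/0.6) = 3.8835^1.6667 ≈ 9.5953
c_gold = f(k_gold) − (n + g + δ)·k_gold = 2.4707 − 0.103×9.5953 ≈ 1.4824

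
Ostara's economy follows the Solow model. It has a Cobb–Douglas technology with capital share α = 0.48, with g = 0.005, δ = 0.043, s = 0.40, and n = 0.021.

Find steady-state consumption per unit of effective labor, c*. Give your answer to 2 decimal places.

In steady state, investment equals break-even investment: s·k^α = (n + g + δ)·k.
Dividing both sides by k: k^(1−α) = s / (n + g + δ).
k^0.52 = 0.40 / (0.021 + 0.005 + 0.043) = 0.40 / 0.069 = 5.7971
k* = 5.7971^(1/0.52) ≈ 29.3571
y* = (k*)^α = 29.3571^0.48 ≈ 5.0641
c* = (1 − s)·y* = (1 − 0.40) × 5.0641 ≈ 3.0385

c* = 3.04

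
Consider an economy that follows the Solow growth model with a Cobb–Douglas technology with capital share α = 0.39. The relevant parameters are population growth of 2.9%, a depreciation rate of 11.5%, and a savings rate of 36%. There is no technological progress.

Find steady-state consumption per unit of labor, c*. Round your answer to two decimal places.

In steady state, investment equals break-even investment: s·k^α = (n + δ)·k.
Dividing both sides by k: k^(1−α) = s / (n + δ).
k^0.61 = 0.36 / (0.029 + 0.115) = 0.36 / 0.144 = 2.5000
k* = 2.5000^(1/0.61) ≈ 4.4912
y* = (k*)^α = 4.4912^0.39 ≈ 1.7965
c* = (1 − s)·y* = (1 − 0.36) × 1.7965 ≈ 1.1498

c* = 1.15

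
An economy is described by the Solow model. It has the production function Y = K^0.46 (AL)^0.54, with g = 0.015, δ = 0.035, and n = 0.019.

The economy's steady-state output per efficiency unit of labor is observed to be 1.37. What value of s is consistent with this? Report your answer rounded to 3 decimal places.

In steady state, investment equals break-even investment: s·k^α = (n + g + δ)·k.
Since y* = [s/(n + g + δ)]^(α/(1−α)), we have s/(n + g + δ) = (y*)^((1−α)/α) = 1.37^1.1739 = 1.4471.
Therefore s = 1.4471 × (n + g + δ) = 1.4471 × 0.069 = 0.0998.

s ≈ 0.100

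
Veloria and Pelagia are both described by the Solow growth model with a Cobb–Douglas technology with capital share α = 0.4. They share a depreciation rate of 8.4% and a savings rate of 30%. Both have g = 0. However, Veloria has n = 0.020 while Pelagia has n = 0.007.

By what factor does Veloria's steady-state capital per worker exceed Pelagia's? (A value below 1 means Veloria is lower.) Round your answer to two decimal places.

Steady-state k* = [s/(n + δ)]^(1/(1−α)), so the ratio is [ (s_V/(n + δ)_V) / (s_P/(n + δ)_P) ]^1.6667.
s_V/(n + δ)_V = 0.30/0.104 = 2.8846; s_P/(n + δ)_P = 0.30/0.091 = 3.2967.
Ratio = (2.8846/3.2967)^1.6667 = 0.8750^1.6667 ≈ 0.8005

ratio ≈ 0.80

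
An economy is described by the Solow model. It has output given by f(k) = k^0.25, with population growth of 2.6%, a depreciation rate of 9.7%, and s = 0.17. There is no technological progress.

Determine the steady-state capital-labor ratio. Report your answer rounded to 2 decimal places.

In steady state, investment equals break-even investment: s·k^α = (n + δ)·k.
Dividing both sides by k: k^(1−α) = s / (n + δ).
k^0.75 = 0.17 / (0.026 + 0.097) = 0.17 / 0.123 = 1.3821
k* = 1.3821^(1/0.75) ≈ 1.5395

k* = 1.54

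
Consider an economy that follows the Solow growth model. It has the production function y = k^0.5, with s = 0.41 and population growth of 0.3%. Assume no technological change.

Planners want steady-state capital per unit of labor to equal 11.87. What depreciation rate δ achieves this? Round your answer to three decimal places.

δ ≈ 0.116

Steady state requires s·f(k) = (n + δ)·k, i.e. s·k^α = (n + δ)·k.
So s / (n + δ) = (k*)^(1−α) = 11.87^0.5 = 3.4453.
Therefore n + δ = s / 3.4453 = 0.41 / 3.4453 = 0.1190, so δ = 0.1190 − 0.003 = 0.1160.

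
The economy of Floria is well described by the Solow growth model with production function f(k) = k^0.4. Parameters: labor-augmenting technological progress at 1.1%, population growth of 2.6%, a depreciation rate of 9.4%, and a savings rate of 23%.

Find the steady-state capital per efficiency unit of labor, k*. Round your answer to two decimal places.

k* = 2.56

At the steady state, Δk = 0, so s·k^α = (n + g + δ)·k.
Dividing both sides by k: k^(1−α) = s / (n + g + δ).
k^0.6 = 0.23 / (0.026 + 0.011 + 0.094) = 0.23 / 0.131 = 1.7557
k* = 1.7557^(1/0.6) ≈ 2.5552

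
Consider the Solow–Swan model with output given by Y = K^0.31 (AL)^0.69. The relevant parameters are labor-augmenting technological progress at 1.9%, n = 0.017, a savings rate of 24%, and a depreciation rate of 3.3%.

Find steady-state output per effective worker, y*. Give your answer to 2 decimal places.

Steady state requires s·f(k) = (n + g + δ)·k, i.e. s·k^α = (n + g + δ)·k.
Rearranging, k^(1−α) = s / (n + g + δ).
k^0.69 = 0.24 / (0.017 + 0.019 + 0.033) = 0.24 / 0.069 = 3.4783
k* = 3.4783^(1/0.69) ≈ 6.0896
y* = (k*)^α = 6.0896^0.31 ≈ 1.7507

y* = 1.75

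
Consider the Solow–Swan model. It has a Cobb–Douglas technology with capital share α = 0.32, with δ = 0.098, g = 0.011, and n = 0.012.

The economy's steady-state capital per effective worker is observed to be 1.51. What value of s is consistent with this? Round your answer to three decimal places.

s ≈ 0.160

In steady state, investment equals break-even investment: s·k^α = (n + g + δ)·k.
So s / (n + g + δ) = (k*)^(1−α) = 1.51^0.68 = 1.3234.
Therefore s = 1.3234 × (n + g + δ) = 1.3234 × 0.121 = 0.1601.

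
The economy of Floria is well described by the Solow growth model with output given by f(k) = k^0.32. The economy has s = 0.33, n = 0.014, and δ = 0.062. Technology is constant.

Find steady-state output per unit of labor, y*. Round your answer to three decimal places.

y* = 1.996

In steady state, investment equals break-even investment: s·k^α = (n + δ)·k.
Rearranging, k^(1−α) = s / (n + δ).
k^0.68 = 0.33 / (0.014 + 0.062) = 0.33 / 0.076 = 4.3421
k* = 4.3421^(1/0.68) ≈ 8.6655
y* = (k*)^α = 8.6655^0.32 ≈ 1.9957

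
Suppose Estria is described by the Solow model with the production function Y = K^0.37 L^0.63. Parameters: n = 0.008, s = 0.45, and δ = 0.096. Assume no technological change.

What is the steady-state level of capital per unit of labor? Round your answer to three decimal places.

k* = 10.228

At the steady state, Δk = 0, so s·k^α = (n + δ)·k.
Dividing both sides by k: k^(1−α) = s / (n + δ).
k^0.63 = 0.45 / (0.008 + 0.096) = 0.45 / 0.104 = 4.3269
k* = 4.3269^(1/0.63) ≈ 10.2283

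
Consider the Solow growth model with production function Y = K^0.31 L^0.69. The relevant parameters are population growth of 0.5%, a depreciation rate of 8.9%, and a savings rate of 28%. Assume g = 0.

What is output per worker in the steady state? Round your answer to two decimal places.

y* ≈ 1.63

In steady state, investment equals break-even investment: s·k^α = (n + δ)·k.
Dividing both sides by k: k^(1−α) = s / (n + δ).
k^0.69 = 0.28 / (0.005 + 0.089) = 0.28 / 0.094 = 2.9787
k* = 2.9787^(1/0.69) ≈ 4.8640
y* = (k*)^α = 4.8640^0.31 ≈ 1.6329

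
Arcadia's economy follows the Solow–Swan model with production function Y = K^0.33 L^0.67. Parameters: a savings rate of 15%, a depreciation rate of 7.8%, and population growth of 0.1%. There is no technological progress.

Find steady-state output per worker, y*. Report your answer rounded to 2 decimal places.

At the steady state, Δk = 0, so s·k^α = (n + δ)·k.
Rearranging, k^(1−α) = s / (n + δ).
k^0.67 = 0.15 / (0.001 + 0.078) = 0.15 / 0.079 = 1.8987
k* = 1.8987^(1/0.67) ≈ 2.6038
y* = (k*)^α = 2.6038^0.33 ≈ 1.3714

y* = 1.37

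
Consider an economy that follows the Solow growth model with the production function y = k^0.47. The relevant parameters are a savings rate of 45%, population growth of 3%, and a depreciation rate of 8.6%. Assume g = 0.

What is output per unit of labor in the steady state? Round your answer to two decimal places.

y* = 3.33

At the steady state, Δk = 0, so s·k^α = (n + δ)·k.
Rearranging, k^(1−α) = s / (n + δ).
k^0.53 = 0.45 / (0.030 + 0.086) = 0.45 / 0.116 = 3.8793
k* = 3.8793^(1/0.53) ≈ 12.9079
y* = (k*)^α = 12.9079^0.47 ≈ 3.3274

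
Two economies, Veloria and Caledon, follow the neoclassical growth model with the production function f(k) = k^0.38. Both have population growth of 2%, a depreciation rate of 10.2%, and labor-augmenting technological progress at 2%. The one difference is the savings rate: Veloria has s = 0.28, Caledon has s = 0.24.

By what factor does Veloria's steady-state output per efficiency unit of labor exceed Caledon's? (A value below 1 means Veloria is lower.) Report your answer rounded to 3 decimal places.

Steady-state y* = [s/(n + g + δ)]^(α/(1−α)), so the ratio is [ (s_V/(n + g + δ)_V) / (s_C/(n + g + δ)_C) ]^0.6129.
s_V/(n + g + δ)_V = 0.28/0.142 = 1.9718; s_C/(n + g + δ)_C = 0.24/0.142 = 1.6901.
Ratio = (1.9718/1.6901)^0.6129 = 1.1667^0.6129 ≈ 1.0991

y*_V / y*_C ≈ 1.099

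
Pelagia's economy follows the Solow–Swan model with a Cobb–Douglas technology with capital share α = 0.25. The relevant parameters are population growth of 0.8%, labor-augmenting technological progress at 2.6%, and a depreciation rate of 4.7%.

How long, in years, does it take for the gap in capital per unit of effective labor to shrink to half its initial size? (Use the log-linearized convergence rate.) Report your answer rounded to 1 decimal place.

half-life ≈ 11.4 years

Near the steady state the convergence rate is λ = (1 − α)(n + g + δ).
λ = (1 − 0.25) × 0.081 = 0.75 × 0.081 = 0.06075
Half-life = ln 2 / λ = 0.6931 / 0.06075 ≈ 11.41 years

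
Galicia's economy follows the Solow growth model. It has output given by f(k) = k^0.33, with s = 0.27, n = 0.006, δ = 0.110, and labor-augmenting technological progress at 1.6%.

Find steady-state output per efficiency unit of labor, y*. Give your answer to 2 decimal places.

At the steady state, Δk = 0, so s·k^α = (n + g + δ)·k.
Rearranging, k^(1−α) = s / (n + g + δ).
k^0.67 = 0.27 / (0.006 + 0.016 + 0.110) = 0.27 / 0.132 = 2.0455
k* = 2.0455^(1/0.67) ≈ 2.9099
y* = (k*)^α = 2.9099^0.33 ≈ 1.4226

y* ≈ 1.42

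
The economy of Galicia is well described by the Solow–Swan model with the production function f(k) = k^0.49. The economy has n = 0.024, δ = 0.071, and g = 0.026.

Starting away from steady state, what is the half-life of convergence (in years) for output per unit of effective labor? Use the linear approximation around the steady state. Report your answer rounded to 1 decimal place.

about 11.2 years

Near the steady state the convergence rate is λ = (1 − α)(n + g + δ).
λ = (1 − 0.49) × 0.121 = 0.51 × 0.121 = 0.06171
Half-life = ln 2 / λ = 0.6931 / 0.06171 ≈ 11.23 years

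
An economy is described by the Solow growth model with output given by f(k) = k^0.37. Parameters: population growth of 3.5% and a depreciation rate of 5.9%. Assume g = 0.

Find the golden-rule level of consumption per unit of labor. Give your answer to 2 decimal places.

At the golden rule, f'(k) = n + δ, so α·k^(α−1) = n + δ and k_gold = (α/(n + δ))^(1/(1−α)).
k_gold = (0.37/0.094)^(1/0.63) = 3.9362^1.5873 ≈ 8.8017
c_gold = f(k_gold) − (n + δ)·k_gold = 2.2361 − 0.094×8.8017 ≈ 1.4087

c_gold ≈ 1.41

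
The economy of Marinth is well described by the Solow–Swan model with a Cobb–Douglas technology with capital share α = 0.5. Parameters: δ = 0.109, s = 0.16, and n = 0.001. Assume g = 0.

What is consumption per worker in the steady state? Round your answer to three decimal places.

In steady state, investment equals break-even investment: s·k^α = (n + δ)·k.
Rearranging, k^(1−α) = s / (n + δ).
k^0.5 = 0.16 / (0.001 + 0.109) = 0.16 / 0.110 = 1.4545
k* = 1.4545^(1/0.5) ≈ 2.1156
y* = (k*)^α = 2.1156^0.5 ≈ 1.4545
c* = (1 − s)·y* = (1 − 0.16) × 1.4545 ≈ 1.2218

c* ≈ 1.222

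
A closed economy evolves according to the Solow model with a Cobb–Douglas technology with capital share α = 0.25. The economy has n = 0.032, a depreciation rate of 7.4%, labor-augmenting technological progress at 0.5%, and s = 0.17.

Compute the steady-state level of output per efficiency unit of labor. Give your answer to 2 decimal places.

y* ≈ 1.15

In steady state, investment equals break-even investment: s·k^α = (n + g + δ)·k.
Rearranging, k^(1−α) = s / (n + g + δ).
k^0.75 = 0.17 / (0.032 + 0.005 + 0.074) = 0.17 / 0.111 = 1.5315
k* = 1.5315^(1/0.75) ≈ 1.7653
y* = (k*)^α = 1.7653^0.25 ≈ 1.1527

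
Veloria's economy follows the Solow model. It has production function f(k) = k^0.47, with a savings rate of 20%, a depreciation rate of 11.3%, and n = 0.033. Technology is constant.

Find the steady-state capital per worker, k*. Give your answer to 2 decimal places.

k* = 1.81

Steady state requires s·f(k) = (n + δ)·k, i.e. s·k^α = (n + δ)·k.
Rearranging, k^(1−α) = s / (n + δ).
k^0.53 = 0.20 / (0.033 + 0.113) = 0.20 / 0.146 = 1.3699
k* = 1.3699^(1/0.53) ≈ 1.8109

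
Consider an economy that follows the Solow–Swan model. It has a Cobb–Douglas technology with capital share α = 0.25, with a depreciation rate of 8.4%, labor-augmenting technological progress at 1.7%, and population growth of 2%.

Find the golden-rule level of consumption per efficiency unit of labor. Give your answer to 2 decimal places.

c_gold ≈ 0.96

At the golden rule, f'(k) = n + g + δ, so α·k^(α−1) = n + g + δ and k_gold = (α/(n + g + δ))^(1/(1−α)).
k_gold = (0.25/0.121)^(1/0.75) = 2.0661^1.3333 ≈ 2.6314
c_gold = f(k_gold) − (n + g + δ)·k_gold = 1.2736 − 0.121×2.6314 ≈ 0.9552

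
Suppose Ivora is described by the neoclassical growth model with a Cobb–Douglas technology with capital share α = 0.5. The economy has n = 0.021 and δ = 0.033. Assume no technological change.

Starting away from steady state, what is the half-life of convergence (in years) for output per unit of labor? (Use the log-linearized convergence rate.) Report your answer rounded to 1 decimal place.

about 25.7 years

Near the steady state the convergence rate is λ = (1 − α)(n + δ).
λ = (1 − 0.5) × 0.054 = 0.5 × 0.054 = 0.0270
Half-life = ln 2 / λ = 0.6931 / 0.0270 ≈ 25.67 years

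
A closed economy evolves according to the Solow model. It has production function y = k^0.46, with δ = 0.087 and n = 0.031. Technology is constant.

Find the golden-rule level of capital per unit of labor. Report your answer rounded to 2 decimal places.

The golden rule sets f'(k) = n + δ, i.e. α·k^(α−1) = n + δ.
So k^(1−α) = α / (n + δ) = 0.46 / 0.118 = 3.8983.
k_gold = 3.8983^(1/0.54) ≈ 12.4226

k_gold ≈ 12.42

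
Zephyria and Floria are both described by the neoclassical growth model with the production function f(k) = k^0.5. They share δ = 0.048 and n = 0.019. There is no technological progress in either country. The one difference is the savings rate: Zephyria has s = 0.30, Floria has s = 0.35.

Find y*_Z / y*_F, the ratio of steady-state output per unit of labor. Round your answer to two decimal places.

y*_Z / y*_F ≈ 0.86

Steady-state y* = [s/(n + δ)]^(α/(1−α)), so the ratio is [ (s_Z/(n + δ)_Z) / (s_F/(n + δ)_F) ]^1.
s_Z/(n + δ)_Z = 0.30/0.067 = 4.4776; s_F/(n + δ)_F = 0.35/0.067 = 5.2239.
Ratio = (4.4776/5.2239)^1 = 0.8571^1 ≈ 0.8571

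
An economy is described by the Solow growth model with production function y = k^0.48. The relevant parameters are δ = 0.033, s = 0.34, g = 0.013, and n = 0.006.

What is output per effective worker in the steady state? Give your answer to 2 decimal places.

y* = 5.66

In steady state, investment equals break-even investment: s·k^α = (n + g + δ)·k.
Rearranging, k^(1−α) = s / (n + g + δ).
k^0.52 = 0.34 / (0.006 + 0.013 + 0.033) = 0.34 / 0.052 = 6.5385
k* = 6.5385^(1/0.52) ≈ 37.0022
y* = (k*)^α = 37.0022^0.48 ≈ 5.6591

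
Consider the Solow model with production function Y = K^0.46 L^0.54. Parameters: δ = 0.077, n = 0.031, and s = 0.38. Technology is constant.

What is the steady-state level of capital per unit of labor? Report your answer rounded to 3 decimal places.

Steady state requires s·f(k) = (n + δ)·k, i.e. s·k^α = (n + δ)·k.
Rearranging, k^(1−α) = s / (n + δ).
k^0.54 = 0.38 / (0.031 + 0.077) = 0.38 / 0.108 = 3.5185
k* = 3.5185^(1/0.54) ≈ 10.2748

k* ≈ 10.275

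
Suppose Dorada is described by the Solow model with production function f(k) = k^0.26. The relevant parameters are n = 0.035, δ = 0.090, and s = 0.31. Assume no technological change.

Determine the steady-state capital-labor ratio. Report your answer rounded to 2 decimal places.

Steady state requires s·f(k) = (n + δ)·k, i.e. s·k^α = (n + δ)·k.
Dividing both sides by k: k^(1−α) = s / (n + δ).
k^0.74 = 0.31 / (0.035 + 0.090) = 0.31 / 0.125 = 2.4800
k* = 2.4800^(1/0.74) ≈ 3.4123

k* ≈ 3.41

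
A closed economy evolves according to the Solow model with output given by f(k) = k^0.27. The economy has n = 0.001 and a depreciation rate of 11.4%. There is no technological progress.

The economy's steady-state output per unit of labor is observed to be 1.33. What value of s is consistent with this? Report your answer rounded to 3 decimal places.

s ≈ 0.249

Steady state requires s·f(k) = (n + δ)·k, i.e. s·k^α = (n + δ)·k.
Since y* = [s/(n + δ)]^(α/(1−α)), we have s/(n + δ) = (y*)^((1−α)/α) = 1.33^2.7037 = 2.1620.
Therefore s = 2.1620 × (n + δ) = 2.1620 × 0.115 = 0.2486.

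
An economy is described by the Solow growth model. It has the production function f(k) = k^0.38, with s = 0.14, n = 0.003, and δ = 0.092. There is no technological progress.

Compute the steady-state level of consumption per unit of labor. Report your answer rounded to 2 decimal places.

c* ≈ 1.09

Steady state requires s·f(k) = (n + δ)·k, i.e. s·k^α = (n + δ)·k.
Dividing both sides by k: k^(1−α) = s / (n + δ).
k^0.62 = 0.14 / (0.003 + 0.092) = 0.14 / 0.095 = 1.4737
k* = 1.4737^(1/0.62) ≈ 1.8691
y* = (k*)^α = 1.8691^0.38 ≈ 1.2683
c* = (1 − s)·y* = (1 − 0.14) × 1.2683 ≈ 1.0907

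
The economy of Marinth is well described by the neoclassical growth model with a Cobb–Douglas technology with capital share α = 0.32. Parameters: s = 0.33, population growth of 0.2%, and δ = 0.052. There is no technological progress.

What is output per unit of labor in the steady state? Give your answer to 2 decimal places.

Steady state requires s·f(k) = (n + δ)·k, i.e. s·k^α = (n + δ)·k.
Dividing both sides by k: k^(1−α) = s / (n + δ).
k^0.68 = 0.33 / (0.002 + 0.052) = 0.33 / 0.054 = 6.1111
k* = 6.1111^(1/0.68) ≈ 14.3238
y* = (k*)^α = 14.3238^0.32 ≈ 2.3439

y* = 2.34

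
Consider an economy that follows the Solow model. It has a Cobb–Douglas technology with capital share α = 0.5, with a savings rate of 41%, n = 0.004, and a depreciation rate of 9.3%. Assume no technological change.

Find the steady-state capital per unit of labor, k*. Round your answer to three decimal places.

k* = 17.866

At the steady state, Δk = 0, so s·k^α = (n + δ)·k.
Rearranging, k^(1−α) = s / (n + δ).
k^0.5 = 0.41 / (0.004 + 0.093) = 0.41 / 0.097 = 4.2268
k* = 4.2268^(1/0.5) ≈ 17.8658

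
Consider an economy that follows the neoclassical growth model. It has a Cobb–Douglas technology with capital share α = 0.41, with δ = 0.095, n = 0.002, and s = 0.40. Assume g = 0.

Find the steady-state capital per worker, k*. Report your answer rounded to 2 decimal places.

k* ≈ 11.04

At the steady state, Δk = 0, so s·k^α = (n + δ)·k.
Dividing both sides by k: k^(1−α) = s / (n + δ).
k^0.59 = 0.40 / (0.002 + 0.095) = 0.40 / 0.097 = 4.1237
k* = 4.1237^(1/0.59) ≈ 11.0372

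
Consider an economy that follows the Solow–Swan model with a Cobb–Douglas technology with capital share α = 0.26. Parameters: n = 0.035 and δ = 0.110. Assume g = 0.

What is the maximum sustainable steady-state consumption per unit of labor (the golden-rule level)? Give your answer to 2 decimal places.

At the golden rule, f'(k) = n + δ, so α·k^(α−1) = n + δ and k_gold = (α/(n + δ))^(1/(1−α)).
k_gold = (0.26/0.145)^(1/0.74) = 1.7931^1.3514 ≈ 2.2015
c_gold = f(k_gold) − (n + δ)·k_gold = 1.2277 − 0.145×2.2015 ≈ 0.9085

c_gold ≈ 0.91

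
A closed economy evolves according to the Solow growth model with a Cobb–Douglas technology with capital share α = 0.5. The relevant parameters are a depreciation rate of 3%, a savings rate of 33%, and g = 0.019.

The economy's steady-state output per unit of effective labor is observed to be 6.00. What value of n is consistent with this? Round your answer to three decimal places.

At the steady state, Δk = 0, so s·k^α = (n + g + δ)·k.
Since y* = [s/(n + g + δ)]^(α/(1−α)), we have s/(n + g + δ) = (y*)^((1−α)/α) = 6.00^1 = 6.0000.
Therefore n + g + δ = s / 6.0000 = 0.33 / 6.0000 = 0.0550, so n = 0.0550 − 0.049 = 0.0060.

n ≈ 0.006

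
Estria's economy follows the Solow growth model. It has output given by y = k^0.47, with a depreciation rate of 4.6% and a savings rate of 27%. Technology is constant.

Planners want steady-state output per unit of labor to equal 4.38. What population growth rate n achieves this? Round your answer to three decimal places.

Steady state requires s·f(k) = (n + δ)·k, i.e. s·k^α = (n + δ)·k.
Since y* = [s/(n + δ)]^(α/(1−α)), we have s/(n + δ) = (y*)^((1−α)/α) = 4.38^1.1277 = 5.2892.
Therefore n + δ = s / 5.2892 = 0.27 / 5.2892 = 0.0510, so n = 0.0510 − 0.046 = 0.0050.

n ≈ 0.005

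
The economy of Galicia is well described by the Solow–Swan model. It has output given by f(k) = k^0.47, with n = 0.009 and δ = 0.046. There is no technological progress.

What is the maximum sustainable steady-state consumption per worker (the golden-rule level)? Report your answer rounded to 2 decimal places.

c_gold ≈ 3.55

At the golden rule, f'(k) = n + δ, so α·k^(α−1) = n + δ and k_gold = (α/(n + δ))^(1/(1−α)).
k_gold = (0.47/0.055)^(1/0.53) = 8.5455^1.8868 ≈ 57.2799
c_gold = f(k_gold) − (n + δ)·k_gold = 6.7029 − 0.055×57.2799 ≈ 3.5525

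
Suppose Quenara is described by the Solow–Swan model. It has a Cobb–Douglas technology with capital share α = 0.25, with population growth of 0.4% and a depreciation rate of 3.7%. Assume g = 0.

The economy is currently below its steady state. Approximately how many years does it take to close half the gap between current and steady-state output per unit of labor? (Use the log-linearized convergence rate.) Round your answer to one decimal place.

t_½ ≈ 22.5 years

Near the steady state the convergence rate is λ = (1 − α)(n + δ).
λ = (1 − 0.25) × 0.041 = 0.75 × 0.041 = 0.03075
Half-life = ln 2 / λ = 0.6931 / 0.03075 ≈ 22.54 years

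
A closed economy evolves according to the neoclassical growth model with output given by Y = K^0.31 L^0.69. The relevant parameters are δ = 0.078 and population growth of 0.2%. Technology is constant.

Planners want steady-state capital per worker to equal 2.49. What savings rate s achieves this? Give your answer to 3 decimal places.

In steady state, investment equals break-even investment: s·k^α = (n + δ)·k.
So s / (n + δ) = (k*)^(1−α) = 2.49^0.69 = 1.8766.
Therefore s = 1.8766 × (n + δ) = 1.8766 × 0.080 = 0.1501.

s ≈ 0.150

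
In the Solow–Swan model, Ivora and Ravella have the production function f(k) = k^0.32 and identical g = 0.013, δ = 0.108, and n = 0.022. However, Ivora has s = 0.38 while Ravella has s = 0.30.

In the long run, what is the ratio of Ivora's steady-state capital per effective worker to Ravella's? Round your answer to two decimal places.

k*_I / k*_R ≈ 1.42

Steady-state k* = [s/(n + g + δ)]^(1/(1−α)), so the ratio is [ (s_I/(n + g + δ)_I) / (s_R/(n + g + δ)_R) ]^1.4706.
s_I/(n + g + δ)_I = 0.38/0.143 = 2.6573; s_R/(n + g + δ)_R = 0.30/0.143 = 2.0979.
Ratio = (2.6573/2.0979)^1.4706 = 1.2666^1.4706 ≈ 1.4156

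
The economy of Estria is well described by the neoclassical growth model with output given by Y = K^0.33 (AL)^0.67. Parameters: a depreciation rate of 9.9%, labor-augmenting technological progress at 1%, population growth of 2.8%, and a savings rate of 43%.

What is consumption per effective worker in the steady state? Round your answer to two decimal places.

At the steady state, Δk = 0, so s·k^α = (n + g + δ)·k.
Rearranging, k^(1−α) = s / (n + g + δ).
k^0.67 = 0.43 / (0.028 + 0.010 + 0.099) = 0.43 / 0.137 = 3.1387
k* = 3.1387^(1/0.67) ≈ 5.5134
y* = (k*)^α = 5.5134^0.33 ≈ 1.7566
c* = (1 − s)·y* = (1 − 0.43) × 1.7566 ≈ 1.0013

c* ≈ 1.00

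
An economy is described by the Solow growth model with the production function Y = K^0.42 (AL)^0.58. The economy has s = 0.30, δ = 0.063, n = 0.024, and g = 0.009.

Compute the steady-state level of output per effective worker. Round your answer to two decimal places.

At the steady state, Δk = 0, so s·k^α = (n + g + δ)·k.
Dividing both sides by k: k^(1−α) = s / (n + g + δ).
k^0.58 = 0.30 / (0.024 + 0.009 + 0.063) = 0.30 / 0.096 = 3.1250
k* = 3.1250^(1/0.58) ≈ 7.1316
y* = (k*)^α = 7.1316^0.42 ≈ 2.2821

y* ≈ 2.28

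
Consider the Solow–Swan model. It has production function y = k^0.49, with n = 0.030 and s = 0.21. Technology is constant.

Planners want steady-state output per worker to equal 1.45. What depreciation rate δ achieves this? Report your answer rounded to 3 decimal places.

δ ≈ 0.113

Steady state requires s·f(k) = (n + δ)·k, i.e. s·k^α = (n + δ)·k.
Since y* = [s/(n + δ)]^(α/(1−α)), we have s/(n + δ) = (y*)^((1−α)/α) = 1.45^1.0408 = 1.4721.
Therefore n + δ = s / 1.4721 = 0.21 / 1.4721 = 0.1427, so δ = 0.1427 − 0.030 = 0.1127.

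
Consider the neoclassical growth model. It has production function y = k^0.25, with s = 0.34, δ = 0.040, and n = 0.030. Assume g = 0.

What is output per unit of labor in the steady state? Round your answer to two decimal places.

y* ≈ 1.69

In steady state, investment equals break-even investment: s·k^α = (n + δ)·k.
Dividing both sides by k: k^(1−α) = s / (n + δ).
k^0.75 = 0.34 / (0.030 + 0.040) = 0.34 / 0.070 = 4.8571
k* = 4.8571^(1/0.75) ≈ 8.2256
y* = (k*)^α = 8.2256^0.25 ≈ 1.6935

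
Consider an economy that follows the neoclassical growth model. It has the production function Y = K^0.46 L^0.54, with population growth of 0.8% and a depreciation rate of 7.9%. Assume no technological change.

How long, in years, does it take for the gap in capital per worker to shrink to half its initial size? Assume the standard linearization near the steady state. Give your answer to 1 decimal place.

Near the steady state the convergence rate is λ = (1 − α)(n + δ).
λ = (1 − 0.46) × 0.087 = 0.54 × 0.087 = 0.04698
Half-life = ln 2 / λ = 0.6931 / 0.04698 ≈ 14.75 years

t_½ ≈ 14.8 years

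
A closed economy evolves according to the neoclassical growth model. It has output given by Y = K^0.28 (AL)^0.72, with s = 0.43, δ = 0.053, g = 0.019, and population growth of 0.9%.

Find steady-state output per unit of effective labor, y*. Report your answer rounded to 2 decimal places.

Steady state requires s·f(k) = (n + g + δ)·k, i.e. s·k^α = (n + g + δ)·k.
Rearranging, k^(1−α) = s / (n + g + δ).
k^0.72 = 0.43 / (0.009 + 0.019 + 0.053) = 0.43 / 0.081 = 5.3086
k* = 5.3086^(1/0.72) ≈ 10.1605
y* = (k*)^α = 10.1605^0.28 ≈ 1.9140

y* = 1.91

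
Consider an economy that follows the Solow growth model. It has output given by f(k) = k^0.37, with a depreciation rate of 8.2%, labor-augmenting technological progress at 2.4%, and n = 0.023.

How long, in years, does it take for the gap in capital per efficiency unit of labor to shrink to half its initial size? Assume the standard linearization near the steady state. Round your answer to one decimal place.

Near the steady state the convergence rate is λ = (1 − α)(n + g + δ).
λ = (1 − 0.37) × 0.129 = 0.63 × 0.129 = 0.08127
Half-life = ln 2 / λ = 0.6931 / 0.08127 ≈ 8.53 years

t_½ ≈ 8.5 years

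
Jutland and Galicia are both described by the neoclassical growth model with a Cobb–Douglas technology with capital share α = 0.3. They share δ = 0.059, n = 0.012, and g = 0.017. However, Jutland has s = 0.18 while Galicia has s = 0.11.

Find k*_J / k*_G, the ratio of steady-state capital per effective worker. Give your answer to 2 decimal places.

k*_J / k*_G ≈ 2.02

Steady-state k* = [s/(n + g + δ)]^(1/(1−α)), so the ratio is [ (s_J/(n + g + δ)_J) / (s_G/(n + g + δ)_G) ]^1.4286.
s_J/(n + g + δ)_J = 0.18/0.088 = 2.0455; s_G/(n + g + δ)_G = 0.11/0.088 = 1.2500.
Ratio = (2.0455/1.2500)^1.4286 = 1.6364^1.4286 ≈ 2.0210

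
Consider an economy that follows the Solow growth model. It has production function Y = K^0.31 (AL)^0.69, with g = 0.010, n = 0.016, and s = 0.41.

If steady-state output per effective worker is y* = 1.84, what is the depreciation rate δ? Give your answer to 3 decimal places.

In steady state, investment equals break-even investment: s·k^α = (n + g + δ)·k.
Since y* = [s/(n + g + δ)]^(α/(1−α)), we have s/(n + g + δ) = (y*)^((1−α)/α) = 1.84^2.2258 = 3.8854.
Therefore n + g + δ = s / 3.8854 = 0.41 / 3.8854 = 0.1055, so δ = 0.1055 − 0.026 = 0.0795.

δ ≈ 0.080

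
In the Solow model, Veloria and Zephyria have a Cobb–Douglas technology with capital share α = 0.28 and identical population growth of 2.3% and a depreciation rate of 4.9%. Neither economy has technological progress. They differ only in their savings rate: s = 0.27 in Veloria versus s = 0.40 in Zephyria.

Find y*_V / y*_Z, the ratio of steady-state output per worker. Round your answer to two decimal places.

ratio ≈ 0.86

Steady-state y* = [s/(n + δ)]^(α/(1−α)), so the ratio is [ (s_V/(n + δ)_V) / (s_Z/(n + δ)_Z) ]^0.3889.
s_V/(n + δ)_V = 0.27/0.072 = 3.7500; s_Z/(n + δ)_Z = 0.40/0.072 = 5.5556.
Ratio = (3.7500/5.5556)^0.3889 = 0.6750^0.3889 ≈ 0.8583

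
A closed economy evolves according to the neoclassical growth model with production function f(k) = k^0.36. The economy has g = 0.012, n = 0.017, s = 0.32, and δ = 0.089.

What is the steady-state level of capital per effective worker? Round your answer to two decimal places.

Steady state requires s·f(k) = (n + g + δ)·k, i.e. s·k^α = (n + g + δ)·k.
Rearranging, k^(1−α) = s / (n + g + δ).
k^0.64 = 0.32 / (0.017 + 0.012 + 0.089) = 0.32 / 0.118 = 2.7119
k* = 2.7119^(1/0.64) ≈ 4.7532

k* ≈ 4.75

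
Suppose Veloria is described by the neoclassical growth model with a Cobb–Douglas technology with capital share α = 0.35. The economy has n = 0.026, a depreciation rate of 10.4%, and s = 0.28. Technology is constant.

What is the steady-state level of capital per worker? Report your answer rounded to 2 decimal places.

k* ≈ 3.26

At the steady state, Δk = 0, so s·k^α = (n + δ)·k.
Dividing both sides by k: k^(1−α) = s / (n + δ).
k^0.65 = 0.28 / (0.026 + 0.104) = 0.28 / 0.130 = 2.1538
k* = 2.1538^(1/0.65) ≈ 3.2555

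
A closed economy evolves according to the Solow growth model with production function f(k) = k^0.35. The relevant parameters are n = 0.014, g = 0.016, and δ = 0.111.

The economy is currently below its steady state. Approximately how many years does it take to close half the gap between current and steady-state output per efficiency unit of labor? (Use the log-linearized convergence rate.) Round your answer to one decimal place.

Near the steady state the convergence rate is λ = (1 − α)(n + g + δ).
λ = (1 − 0.35) × 0.141 = 0.65 × 0.141 = 0.09165
Half-life = ln 2 / λ = 0.6931 / 0.09165 ≈ 7.56 years

t_½ ≈ 7.6 years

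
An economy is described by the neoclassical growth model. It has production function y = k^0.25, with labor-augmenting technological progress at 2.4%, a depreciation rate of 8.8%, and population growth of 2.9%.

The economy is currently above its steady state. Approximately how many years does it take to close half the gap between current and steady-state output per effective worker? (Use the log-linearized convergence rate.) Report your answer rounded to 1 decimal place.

Near the steady state the convergence rate is λ = (1 − α)(n + g + δ).
λ = (1 − 0.25) × 0.141 = 0.75 × 0.141 = 0.10575
Half-life = ln 2 / λ = 0.6931 / 0.10575 ≈ 6.55 years

about 6.6 years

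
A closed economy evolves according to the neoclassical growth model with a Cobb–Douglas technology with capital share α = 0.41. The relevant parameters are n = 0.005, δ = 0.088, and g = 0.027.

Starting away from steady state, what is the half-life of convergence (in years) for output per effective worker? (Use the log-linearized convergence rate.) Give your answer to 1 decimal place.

t_½ ≈ 9.8 years

Near the steady state the convergence rate is λ = (1 − α)(n + g + δ).
λ = (1 − 0.41) × 0.120 = 0.59 × 0.120 = 0.0708
Half-life = ln 2 / λ = 0.6931 / 0.0708 ≈ 9.79 years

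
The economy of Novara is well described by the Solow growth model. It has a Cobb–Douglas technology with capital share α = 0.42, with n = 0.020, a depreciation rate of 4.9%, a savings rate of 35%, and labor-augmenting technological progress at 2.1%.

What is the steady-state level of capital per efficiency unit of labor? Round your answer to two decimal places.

In steady state, investment equals break-even investment: s·k^α = (n + g + δ)·k.
Dividing both sides by k: k^(1−α) = s / (n + g + δ).
k^0.58 = 0.35 / (0.020 + 0.021 + 0.049) = 0.35 / 0.090 = 3.8889
k* = 3.8889^(1/0.58) ≈ 10.3978

k* = 10.40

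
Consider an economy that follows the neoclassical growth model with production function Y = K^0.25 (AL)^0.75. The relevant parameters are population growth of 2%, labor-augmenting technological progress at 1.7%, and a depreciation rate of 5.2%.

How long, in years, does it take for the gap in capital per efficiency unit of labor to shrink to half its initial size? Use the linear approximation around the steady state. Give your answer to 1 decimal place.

Near the steady state the convergence rate is λ = (1 − α)(n + g + δ).
λ = (1 − 0.25) × 0.089 = 0.75 × 0.089 = 0.06675
Half-life = ln 2 / λ = 0.6931 / 0.06675 ≈ 10.38 years

t_½ ≈ 10.4 years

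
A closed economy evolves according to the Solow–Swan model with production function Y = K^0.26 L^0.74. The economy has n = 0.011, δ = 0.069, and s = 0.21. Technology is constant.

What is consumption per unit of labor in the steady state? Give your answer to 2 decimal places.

c* ≈ 1.11

Steady state requires s·f(k) = (n + δ)·k, i.e. s·k^α = (n + δ)·k.
Rearranging, k^(1−α) = s / (n + δ).
k^0.74 = 0.21 / (0.011 + 0.069) = 0.21 / 0.080 = 2.6250
k* = 2.6250^(1/0.74) ≈ 3.6846
y* = (k*)^α = 3.6846^0.26 ≈ 1.4037
c* = (1 − s)·y* = (1 − 0.21) × 1.4037 ≈ 1.1089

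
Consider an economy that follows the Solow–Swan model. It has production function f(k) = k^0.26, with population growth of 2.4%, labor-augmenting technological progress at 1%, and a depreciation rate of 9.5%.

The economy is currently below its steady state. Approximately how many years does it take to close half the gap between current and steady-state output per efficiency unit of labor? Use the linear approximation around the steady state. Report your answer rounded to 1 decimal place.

about 7.3 years

Near the steady state the convergence rate is λ = (1 − α)(n + g + δ).
λ = (1 − 0.26) × 0.129 = 0.74 × 0.129 = 0.09546
Half-life = ln 2 / λ = 0.6931 / 0.09546 ≈ 7.26 years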